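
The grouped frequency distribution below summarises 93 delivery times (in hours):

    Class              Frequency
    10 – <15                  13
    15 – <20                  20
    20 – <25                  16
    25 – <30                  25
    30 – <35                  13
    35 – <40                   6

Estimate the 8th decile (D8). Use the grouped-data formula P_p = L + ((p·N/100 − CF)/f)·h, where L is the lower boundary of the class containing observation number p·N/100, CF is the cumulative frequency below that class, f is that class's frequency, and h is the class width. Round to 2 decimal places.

N = 93; target position k = 80/100 · 93 = 74.4.
Cumulative frequencies: 13, 33, 49, 74, 87, 93.
Observation 74.4 falls in the class 30 – <35.
L = 30, CF = 74, f = 13, h = 5.
P80 = 30 + ((74.4 − 74)/13)·5 = 30 + 0.153846 = 30.1538.

30.15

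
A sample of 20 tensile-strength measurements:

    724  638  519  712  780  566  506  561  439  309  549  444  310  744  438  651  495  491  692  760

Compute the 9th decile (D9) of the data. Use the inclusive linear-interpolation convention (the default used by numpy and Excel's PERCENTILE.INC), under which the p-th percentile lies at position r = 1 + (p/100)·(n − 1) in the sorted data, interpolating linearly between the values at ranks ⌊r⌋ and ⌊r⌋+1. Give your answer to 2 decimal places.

745.60

Sorted: 309, 310, 438, 439, 444, 491, 495, 506, 519, 549, 561, 566, 638, 651, 692, 712, 724, 744, 760, 780.
n = 20.
r = 1 + (90/100)·(20 − 1) = 1 + 17.1 = 18.1.
Rank 18 is 744 and rank 19 is 760.
Interpolate: 744 + 0.1·(760 − 744) = 744 + 0.1·16 = 745.6.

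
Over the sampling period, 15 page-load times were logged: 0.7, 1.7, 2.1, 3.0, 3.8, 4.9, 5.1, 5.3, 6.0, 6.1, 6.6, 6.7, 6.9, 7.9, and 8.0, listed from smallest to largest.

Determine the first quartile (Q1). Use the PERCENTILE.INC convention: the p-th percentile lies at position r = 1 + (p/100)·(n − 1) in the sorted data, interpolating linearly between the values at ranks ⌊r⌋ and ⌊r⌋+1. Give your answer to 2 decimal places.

n = 15.
r = 1 + (25/100)·(15 − 1) = 1 + 3.5 = 4.5.
Rank 4 is 3.0 and rank 5 is 3.8.
Interpolate: 3.0 + 0.5·(3.8 − 3.0) = 3.0 + 0.5·0.8 = 3.4.

3.40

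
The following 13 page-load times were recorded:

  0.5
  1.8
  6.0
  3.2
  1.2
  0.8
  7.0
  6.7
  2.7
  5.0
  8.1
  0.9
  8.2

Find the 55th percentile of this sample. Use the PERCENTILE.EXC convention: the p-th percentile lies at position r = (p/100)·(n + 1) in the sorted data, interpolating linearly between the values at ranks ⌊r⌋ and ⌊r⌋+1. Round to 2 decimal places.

Sorted: 0.5, 0.8, 0.9, 1.2, 1.8, 2.7, 3.2, 5.0, 6.0, 6.7, 7.0, 8.1, 8.2.
n = 13.
r = (55/100)·(13 + 1) = 7.7.
Rank 7 is 3.2 and rank 8 is 5.0.
Interpolate: 3.2 + 0.7·(5.0 − 3.2) = 3.2 + 0.7·1.8 = 4.46.

4.46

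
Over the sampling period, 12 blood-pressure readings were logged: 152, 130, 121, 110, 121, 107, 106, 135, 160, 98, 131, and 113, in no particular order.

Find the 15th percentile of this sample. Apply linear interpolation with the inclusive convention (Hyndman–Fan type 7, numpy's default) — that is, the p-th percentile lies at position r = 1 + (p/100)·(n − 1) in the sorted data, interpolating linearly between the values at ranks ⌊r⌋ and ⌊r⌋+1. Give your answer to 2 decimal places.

Sorted: 98, 106, 107, 110, 113, 121, 121, 130, 131, 135, 152, 160.
n = 12.
r = 1 + (15/100)·(12 − 1) = 1 + 1.65 = 2.65.
Rank 2 is 106 and rank 3 is 107.
Interpolate: 106 + 0.65·(107 − 106) = 106 + 0.65·1 = 106.65.

106.65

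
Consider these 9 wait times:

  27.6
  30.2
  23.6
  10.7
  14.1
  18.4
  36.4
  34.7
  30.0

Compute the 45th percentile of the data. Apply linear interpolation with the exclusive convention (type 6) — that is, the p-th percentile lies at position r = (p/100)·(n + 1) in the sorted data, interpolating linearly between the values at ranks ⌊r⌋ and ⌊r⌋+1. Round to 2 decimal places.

Sorted: 10.7, 14.1, 18.4, 23.6, 27.6, 30.0, 30.2, 34.7, 36.4.
n = 9.
r = (45/100)·(9 + 1) = 4.5.
Rank 4 is 23.6 and rank 5 is 27.6.
Interpolate: 23.6 + 0.5·(27.6 − 23.6) = 23.6 + 0.5·4 = 25.6.

25.60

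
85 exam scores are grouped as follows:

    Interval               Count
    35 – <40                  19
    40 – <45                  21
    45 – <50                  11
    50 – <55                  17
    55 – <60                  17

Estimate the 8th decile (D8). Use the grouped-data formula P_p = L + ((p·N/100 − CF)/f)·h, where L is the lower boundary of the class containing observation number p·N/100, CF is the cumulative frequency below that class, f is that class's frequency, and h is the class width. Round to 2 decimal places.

N = 85; target position k = 80/100 · 85 = 68.
Cumulative frequencies: 19, 40, 51, 68, 85.
Observation 68 falls in the class 50 – <55.
L = 50, CF = 51, f = 17, h = 5.
P80 = 50 + ((68 − 51)/17)·5 = 50 + 5 = 55.

55.00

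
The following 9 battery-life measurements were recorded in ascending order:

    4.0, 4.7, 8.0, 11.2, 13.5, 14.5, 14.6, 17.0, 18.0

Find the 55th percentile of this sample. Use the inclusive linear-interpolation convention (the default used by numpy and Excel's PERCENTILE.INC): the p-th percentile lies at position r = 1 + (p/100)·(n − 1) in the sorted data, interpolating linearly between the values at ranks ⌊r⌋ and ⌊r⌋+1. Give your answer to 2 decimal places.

13.90

n = 9.
r = 1 + (55/100)·(9 − 1) = 1 + 4.4 = 5.4.
Rank 5 is 13.5 and rank 6 is 14.5.
Interpolate: 13.5 + 0.4·(14.5 − 13.5) = 13.5 + 0.4·1 = 13.9.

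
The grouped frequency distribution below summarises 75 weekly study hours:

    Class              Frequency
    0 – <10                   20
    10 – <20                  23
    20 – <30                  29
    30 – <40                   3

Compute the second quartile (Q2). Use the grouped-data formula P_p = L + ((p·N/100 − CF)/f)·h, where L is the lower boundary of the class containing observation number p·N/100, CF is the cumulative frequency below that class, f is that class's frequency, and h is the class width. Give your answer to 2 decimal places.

N = 75; target position k = 50/100 · 75 = 37.5.
Cumulative frequencies: 20, 43, 72, 75.
Observation 37.5 falls in the class 10 – <20.
L = 10, CF = 20, f = 23, h = 10.
P50 = 10 + ((37.5 − 20)/23)·10 = 10 + 7.6087 = 17.6087.

17.61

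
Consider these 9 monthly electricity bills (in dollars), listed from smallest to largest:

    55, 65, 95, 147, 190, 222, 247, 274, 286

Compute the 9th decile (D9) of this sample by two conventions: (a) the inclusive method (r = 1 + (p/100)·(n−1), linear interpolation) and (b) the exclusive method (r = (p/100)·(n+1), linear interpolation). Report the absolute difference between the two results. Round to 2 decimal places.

9.60

n = 9.
(a) r = 8.2; between ranks 8 (274) and 9 (286): 276.4.
(b) r = 9 → value at rank 9 = 286.
|276.4 − 286| = 9.6.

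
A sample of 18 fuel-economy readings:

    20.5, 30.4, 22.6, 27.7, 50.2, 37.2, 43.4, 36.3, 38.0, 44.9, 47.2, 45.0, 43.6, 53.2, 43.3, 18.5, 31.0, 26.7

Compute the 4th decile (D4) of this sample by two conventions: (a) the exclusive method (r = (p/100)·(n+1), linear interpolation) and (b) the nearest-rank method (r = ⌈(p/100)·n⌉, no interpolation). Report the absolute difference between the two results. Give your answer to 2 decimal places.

Sorted: 18.5, 20.5, 22.6, 26.7, 27.7, 30.4, 31.0, 36.3, 37.2, 38.0, 43.3, 43.4, 43.6, 44.9, 45.0, 47.2, 50.2, 53.2.
n = 18.
(a) r = 7.6; between ranks 7 (31.0) and 8 (36.3): 34.18.
(b) the nearest-rank method: rank 8 → 36.3.
|34.18 − 36.3| = 2.12.

2.12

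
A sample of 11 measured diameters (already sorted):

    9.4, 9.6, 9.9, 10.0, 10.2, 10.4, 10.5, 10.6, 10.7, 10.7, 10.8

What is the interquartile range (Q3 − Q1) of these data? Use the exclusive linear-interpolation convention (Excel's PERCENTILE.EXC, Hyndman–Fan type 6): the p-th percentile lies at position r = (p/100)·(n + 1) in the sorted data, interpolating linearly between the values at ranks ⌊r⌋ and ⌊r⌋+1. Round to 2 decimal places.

0.80

n = 11.
P25: r = 3 (integer) → 9.9.
P75: r = 9 (integer) → 10.7.
Difference: 10.7 − 9.9 = 0.8.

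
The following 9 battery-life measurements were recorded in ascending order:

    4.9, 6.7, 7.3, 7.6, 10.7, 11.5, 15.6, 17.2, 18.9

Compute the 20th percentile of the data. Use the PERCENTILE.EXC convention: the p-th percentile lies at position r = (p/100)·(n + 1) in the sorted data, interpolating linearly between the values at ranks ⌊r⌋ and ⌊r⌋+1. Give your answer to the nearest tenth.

6.7

n = 9.
r = (20/100)·(9 + 1) = 2.
r is an integer, so P20 is the value at rank 2: 6.7.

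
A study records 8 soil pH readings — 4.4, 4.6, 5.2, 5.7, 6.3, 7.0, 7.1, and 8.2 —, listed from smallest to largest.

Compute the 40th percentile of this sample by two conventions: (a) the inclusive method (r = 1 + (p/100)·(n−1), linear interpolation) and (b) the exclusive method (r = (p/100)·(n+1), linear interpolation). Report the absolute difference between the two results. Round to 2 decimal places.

0.10

n = 8.
(a) r = 3.8; between ranks 3 (5.2) and 4 (5.7): 5.6.
(b) r = 3.6; between ranks 3 (5.2) and 4 (5.7): 5.5.
|5.6 − 5.5| = 0.1.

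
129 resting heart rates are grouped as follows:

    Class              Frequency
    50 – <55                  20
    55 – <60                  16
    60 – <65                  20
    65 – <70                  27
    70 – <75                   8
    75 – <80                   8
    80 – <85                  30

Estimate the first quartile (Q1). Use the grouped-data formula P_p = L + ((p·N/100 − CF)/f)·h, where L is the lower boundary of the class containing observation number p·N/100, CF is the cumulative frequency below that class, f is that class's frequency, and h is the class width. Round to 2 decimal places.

58.83

N = 129; target position k = 25/100 · 129 = 32.25.
Cumulative frequencies: 20, 36, 56, 83, 91, 99, 129.
Observation 32.25 falls in the class 55 – <60.
L = 55, CF = 20, f = 16, h = 5.
P25 = 55 + ((32.25 − 20)/16)·5 = 55 + 3.82812 = 58.8281.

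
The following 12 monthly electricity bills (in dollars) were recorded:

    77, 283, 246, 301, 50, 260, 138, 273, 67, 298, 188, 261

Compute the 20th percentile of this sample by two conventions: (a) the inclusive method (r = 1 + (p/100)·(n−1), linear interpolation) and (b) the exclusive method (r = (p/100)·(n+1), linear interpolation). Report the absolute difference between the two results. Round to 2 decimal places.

16.20

Sorted: 50, 67, 77, 138, 188, 246, 260, 261, 273, 283, 298, 301.
n = 12.
(a) r = 3.2; between ranks 3 (77) and 4 (138): 89.2.
(b) r = 2.6; between ranks 2 (67) and 3 (77): 73.
|89.2 − 73| = 16.2.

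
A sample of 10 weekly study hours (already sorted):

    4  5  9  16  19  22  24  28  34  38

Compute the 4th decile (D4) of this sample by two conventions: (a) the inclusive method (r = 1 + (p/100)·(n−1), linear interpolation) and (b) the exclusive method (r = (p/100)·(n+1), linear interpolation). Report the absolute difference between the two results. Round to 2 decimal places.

n = 10.
(a) r = 4.6; between ranks 4 (16) and 5 (19): 17.8.
(b) r = 4.4; between ranks 4 (16) and 5 (19): 17.2.
|17.8 − 17.2| = 0.6.

0.60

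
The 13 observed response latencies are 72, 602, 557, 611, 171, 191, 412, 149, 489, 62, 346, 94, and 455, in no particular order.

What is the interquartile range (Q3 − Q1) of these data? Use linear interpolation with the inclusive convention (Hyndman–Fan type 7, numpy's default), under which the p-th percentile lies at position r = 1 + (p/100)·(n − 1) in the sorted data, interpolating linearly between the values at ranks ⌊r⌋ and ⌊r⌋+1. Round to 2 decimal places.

Sorted: 62, 72, 94, 149, 171, 191, 346, 412, 455, 489, 557, 602, 611.
n = 13.
P25: r = 4 (integer) → 149.
P75: r = 10 (integer) → 489.
Difference: 489 − 149 = 340.

340.00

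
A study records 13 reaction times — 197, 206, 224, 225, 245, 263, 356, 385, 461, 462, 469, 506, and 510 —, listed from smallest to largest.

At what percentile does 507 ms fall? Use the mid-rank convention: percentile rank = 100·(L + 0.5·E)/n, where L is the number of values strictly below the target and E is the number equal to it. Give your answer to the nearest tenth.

92.3

Count below 507: L = 12; count equal: E = 0; n = 13.
Percentile rank = 100·(12 + 0.5·0)/13 = 100·12/13 = 92.31.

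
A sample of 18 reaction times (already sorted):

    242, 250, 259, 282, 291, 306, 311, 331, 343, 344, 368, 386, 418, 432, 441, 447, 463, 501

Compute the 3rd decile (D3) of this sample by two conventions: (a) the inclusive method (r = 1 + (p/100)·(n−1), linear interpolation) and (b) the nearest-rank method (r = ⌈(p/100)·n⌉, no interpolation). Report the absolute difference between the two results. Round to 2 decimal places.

n = 18.
(a) r = 6.1; between ranks 6 (306) and 7 (311): 306.5.
(b) the nearest-rank method: rank 6 → 306.
|306.5 − 306| = 0.5.

0.50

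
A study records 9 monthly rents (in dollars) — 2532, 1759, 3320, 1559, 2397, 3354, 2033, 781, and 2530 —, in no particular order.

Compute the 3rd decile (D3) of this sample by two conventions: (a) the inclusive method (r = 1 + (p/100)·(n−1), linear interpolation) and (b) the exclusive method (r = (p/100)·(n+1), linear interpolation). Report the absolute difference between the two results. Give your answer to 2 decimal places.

109.60

Sorted: 781, 1559, 1759, 2033, 2397, 2530, 2532, 3320, 3354.
n = 9.
(a) r = 3.4; between ranks 3 (1759) and 4 (2033): 1868.6.
(b) r = 3 → value at rank 3 = 1759.
|1868.6 − 1759| = 109.6.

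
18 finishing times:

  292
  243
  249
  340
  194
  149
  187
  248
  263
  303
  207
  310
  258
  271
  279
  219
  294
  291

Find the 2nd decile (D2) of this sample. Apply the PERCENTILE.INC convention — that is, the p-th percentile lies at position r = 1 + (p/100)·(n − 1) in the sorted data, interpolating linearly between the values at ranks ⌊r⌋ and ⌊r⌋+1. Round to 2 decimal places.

Sorted: 149, 187, 194, 207, 219, 243, 248, 249, 258, 263, 271, 279, 291, 292, 294, 303, 310, 340.
n = 18.
r = 1 + (20/100)·(18 − 1) = 1 + 3.4 = 4.4.
Rank 4 is 207 and rank 5 is 219.
Interpolate: 207 + 0.4·(219 − 207) = 207 + 0.4·12 = 211.8.

211.80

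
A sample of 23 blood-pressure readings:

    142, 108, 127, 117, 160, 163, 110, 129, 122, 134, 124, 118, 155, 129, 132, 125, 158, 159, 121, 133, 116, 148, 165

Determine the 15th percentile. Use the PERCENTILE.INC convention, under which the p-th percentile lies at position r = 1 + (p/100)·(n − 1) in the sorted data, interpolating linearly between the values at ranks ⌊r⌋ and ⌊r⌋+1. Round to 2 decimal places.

117.30

Sorted: 108, 110, 116, 117, 118, 121, 122, 124, 125, 127, 129, 129, 132, 133, 134, 142, 148, 155, 158, 159, 160, 163, 165.
n = 23.
r = 1 + (15/100)·(23 − 1) = 1 + 3.3 = 4.3.
Rank 4 is 117 and rank 5 is 118.
Interpolate: 117 + 0.3·(118 − 117) = 117 + 0.3·1 = 117.3.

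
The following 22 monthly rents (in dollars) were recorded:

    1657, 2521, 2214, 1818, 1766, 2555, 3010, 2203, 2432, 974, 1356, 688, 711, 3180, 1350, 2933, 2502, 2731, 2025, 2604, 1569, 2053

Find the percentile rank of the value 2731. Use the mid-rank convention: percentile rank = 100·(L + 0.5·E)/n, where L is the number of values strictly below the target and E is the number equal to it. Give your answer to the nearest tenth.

84.1

Sorted: 688, 711, 974, 1350, 1356, 1569, 1657, 1766, 1818, 2025, 2053, 2203, 2214, 2432, 2502, 2521, 2555, 2604, 2731, 2933, 3010, 3180.
Count below 2731: L = 18; count equal: E = 1; n = 22.
Percentile rank = 100·(18 + 0.5·1)/22 = 100·18.5/22 = 84.09.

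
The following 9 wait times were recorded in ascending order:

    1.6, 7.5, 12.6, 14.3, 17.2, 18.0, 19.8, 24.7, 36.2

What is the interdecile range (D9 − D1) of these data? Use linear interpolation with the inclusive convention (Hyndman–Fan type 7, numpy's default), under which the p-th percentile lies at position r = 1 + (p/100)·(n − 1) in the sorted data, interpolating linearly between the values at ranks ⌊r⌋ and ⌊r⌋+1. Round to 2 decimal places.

20.68

n = 9.
P10: r = 1.8; ranks 1–2 are 1.6, 7.5; interpolating gives 6.32.
P90: r = 8.2; ranks 8–9 are 24.7, 36.2; interpolating gives 27.
Difference: 27 − 6.32 = 20.68.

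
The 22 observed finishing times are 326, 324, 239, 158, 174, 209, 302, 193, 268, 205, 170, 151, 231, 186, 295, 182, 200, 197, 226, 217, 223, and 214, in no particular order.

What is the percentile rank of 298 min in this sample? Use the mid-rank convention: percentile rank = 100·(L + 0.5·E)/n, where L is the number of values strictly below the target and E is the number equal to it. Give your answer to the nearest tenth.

Sorted: 151, 158, 170, 174, 182, 186, 193, 197, 200, 205, 209, 214, 217, 223, 226, 231, 239, 268, 295, 302, 324, 326.
Count below 298: L = 19; count equal: E = 0; n = 22.
Percentile rank = 100·(19 + 0.5·0)/22 = 100·19/22 = 86.36.

86.4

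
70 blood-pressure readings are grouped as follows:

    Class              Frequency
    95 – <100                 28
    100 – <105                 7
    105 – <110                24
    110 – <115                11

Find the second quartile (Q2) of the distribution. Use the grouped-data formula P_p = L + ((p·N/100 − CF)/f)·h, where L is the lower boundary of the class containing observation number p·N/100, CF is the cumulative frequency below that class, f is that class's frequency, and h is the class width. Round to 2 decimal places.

105.00

N = 70; target position k = 50/100 · 70 = 35.
Cumulative frequencies: 28, 35, 59, 70.
Observation 35 falls in the class 100 – <105.
L = 100, CF = 28, f = 7, h = 5.
P50 = 100 + ((35 − 28)/7)·5 = 100 + 5 = 105.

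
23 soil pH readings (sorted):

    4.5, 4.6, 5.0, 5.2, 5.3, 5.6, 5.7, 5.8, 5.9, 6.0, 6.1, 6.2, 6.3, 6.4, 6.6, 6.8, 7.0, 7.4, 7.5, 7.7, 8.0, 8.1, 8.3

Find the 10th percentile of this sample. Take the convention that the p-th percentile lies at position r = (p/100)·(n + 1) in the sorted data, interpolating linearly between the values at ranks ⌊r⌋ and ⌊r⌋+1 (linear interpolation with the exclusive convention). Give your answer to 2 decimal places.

n = 23.
r = (10/100)·(23 + 1) = 2.4.
Rank 2 is 4.6 and rank 3 is 5.0.
Interpolate: 4.6 + 0.4·(5.0 − 4.6) = 4.6 + 0.4·0.4 = 4.76.

4.76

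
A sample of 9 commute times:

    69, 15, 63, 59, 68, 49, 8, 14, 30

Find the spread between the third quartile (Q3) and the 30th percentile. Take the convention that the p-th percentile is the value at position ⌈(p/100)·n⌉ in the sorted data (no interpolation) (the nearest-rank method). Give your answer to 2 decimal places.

Sorted: 8, 14, 15, 30, 49, 59, 63, 68, 69.
n = 9.
P30: rank ⌈30/100·9⌉ = 3 → 15.
P75: rank ⌈75/100·9⌉ = 7 → 63.
Difference: 63 − 15 = 48.

48.00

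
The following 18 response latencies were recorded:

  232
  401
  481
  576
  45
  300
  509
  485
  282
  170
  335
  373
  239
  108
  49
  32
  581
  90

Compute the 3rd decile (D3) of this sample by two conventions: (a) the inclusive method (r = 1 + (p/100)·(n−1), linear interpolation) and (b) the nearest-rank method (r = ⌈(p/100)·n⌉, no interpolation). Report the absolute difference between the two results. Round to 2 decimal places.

6.20

Sorted: 32, 45, 49, 90, 108, 170, 232, 239, 282, 300, 335, 373, 401, 481, 485, 509, 576, 581.
n = 18.
(a) r = 6.1; between ranks 6 (170) and 7 (232): 176.2.
(b) the nearest-rank method: rank 6 → 170.
|176.2 − 170| = 6.2.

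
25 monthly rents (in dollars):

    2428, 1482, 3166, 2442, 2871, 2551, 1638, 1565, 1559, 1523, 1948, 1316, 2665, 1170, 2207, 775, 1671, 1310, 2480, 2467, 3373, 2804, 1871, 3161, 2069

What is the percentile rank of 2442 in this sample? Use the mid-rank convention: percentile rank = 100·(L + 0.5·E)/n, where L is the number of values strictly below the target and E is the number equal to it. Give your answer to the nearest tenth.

62.0

Sorted: 775, 1170, 1310, 1316, 1482, 1523, 1559, 1565, 1638, 1671, 1871, 1948, 2069, 2207, 2428, 2442, 2467, 2480, 2551, 2665, 2804, 2871, 3161, 3166, 3373.
Count below 2442: L = 15; count equal: E = 1; n = 25.
Percentile rank = 100·(15 + 0.5·1)/25 = 100·15.5/25 = 62.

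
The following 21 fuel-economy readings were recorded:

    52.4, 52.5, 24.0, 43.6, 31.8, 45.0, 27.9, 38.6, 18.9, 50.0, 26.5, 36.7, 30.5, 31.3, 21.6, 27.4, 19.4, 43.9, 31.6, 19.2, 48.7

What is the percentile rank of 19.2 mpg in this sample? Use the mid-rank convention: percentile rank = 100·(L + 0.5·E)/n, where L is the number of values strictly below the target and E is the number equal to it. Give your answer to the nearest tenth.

7.1

Sorted: 18.9, 19.2, 19.4, 21.6, 24.0, 26.5, 27.4, 27.9, 30.5, 31.3, 31.6, 31.8, 36.7, 38.6, 43.6, 43.9, 45.0, 48.7, 50.0, 52.4, 52.5.
Count below 19.2: L = 1; count equal: E = 1; n = 21.
Percentile rank = 100·(1 + 0.5·1)/21 = 100·1.5/21 = 7.143.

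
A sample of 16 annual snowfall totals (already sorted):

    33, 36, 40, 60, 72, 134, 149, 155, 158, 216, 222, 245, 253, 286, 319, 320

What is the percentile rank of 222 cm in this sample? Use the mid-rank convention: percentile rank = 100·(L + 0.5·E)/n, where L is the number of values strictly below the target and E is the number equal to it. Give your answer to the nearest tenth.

65.6

Count below 222: L = 10; count equal: E = 1; n = 16.
Percentile rank = 100·(10 + 0.5·1)/16 = 100·10.5/16 = 65.62.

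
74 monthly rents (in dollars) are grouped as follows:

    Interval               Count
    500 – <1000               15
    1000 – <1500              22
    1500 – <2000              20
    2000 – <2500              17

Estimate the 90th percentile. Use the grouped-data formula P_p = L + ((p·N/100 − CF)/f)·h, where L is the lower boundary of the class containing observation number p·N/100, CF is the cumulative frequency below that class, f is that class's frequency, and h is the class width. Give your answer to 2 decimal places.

N = 74; target position k = 90/100 · 74 = 66.6.
Cumulative frequencies: 15, 37, 57, 74.
Observation 66.6 falls in the class 2000 – <2500.
L = 2000, CF = 57, f = 17, h = 500.
P90 = 2000 + ((66.6 − 57)/17)·500 = 2000 + 282.353 = 2282.35.

2282.35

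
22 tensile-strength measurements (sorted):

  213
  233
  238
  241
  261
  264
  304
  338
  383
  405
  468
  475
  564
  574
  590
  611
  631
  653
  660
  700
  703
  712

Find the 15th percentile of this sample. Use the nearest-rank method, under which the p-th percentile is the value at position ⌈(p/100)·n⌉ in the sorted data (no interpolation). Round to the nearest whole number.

n = 22.
Position = ⌈15/100 · 22⌉ = ⌈3.3⌉ = 4.
The value at rank 4 is 241.

241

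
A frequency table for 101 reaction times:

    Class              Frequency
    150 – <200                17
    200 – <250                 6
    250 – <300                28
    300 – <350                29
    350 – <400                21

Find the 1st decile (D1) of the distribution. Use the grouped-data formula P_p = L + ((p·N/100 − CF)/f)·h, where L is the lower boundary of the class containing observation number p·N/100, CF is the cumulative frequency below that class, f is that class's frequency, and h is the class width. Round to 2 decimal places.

N = 101; target position k = 10/100 · 101 = 10.1.
Cumulative frequencies: 17, 23, 51, 80, 101.
Observation 10.1 falls in the class 150 – <200.
L = 150, CF = 0, f = 17, h = 50.
P10 = 150 + ((10.1 − 0)/17)·50 = 150 + 29.7059 = 179.706.

179.71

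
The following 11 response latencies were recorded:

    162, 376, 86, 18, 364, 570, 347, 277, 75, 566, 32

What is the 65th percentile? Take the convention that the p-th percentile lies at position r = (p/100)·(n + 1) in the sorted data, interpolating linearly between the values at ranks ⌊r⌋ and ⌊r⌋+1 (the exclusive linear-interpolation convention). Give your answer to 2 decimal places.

360.60

Sorted: 18, 32, 75, 86, 162, 277, 347, 364, 376, 566, 570.
n = 11.
r = (65/100)·(11 + 1) = 7.8.
Rank 7 is 347 and rank 8 is 364.
Interpolate: 347 + 0.8·(364 − 347) = 347 + 0.8·17 = 360.6.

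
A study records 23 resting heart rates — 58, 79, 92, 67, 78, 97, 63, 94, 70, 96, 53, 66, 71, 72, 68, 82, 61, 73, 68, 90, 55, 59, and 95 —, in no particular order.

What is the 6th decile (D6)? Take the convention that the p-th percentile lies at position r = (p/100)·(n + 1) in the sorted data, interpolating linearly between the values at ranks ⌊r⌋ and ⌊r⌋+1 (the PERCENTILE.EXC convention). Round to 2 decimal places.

75.00

Sorted: 53, 55, 58, 59, 61, 63, 66, 67, 68, 68, 70, 71, 72, 73, 78, 79, 82, 90, 92, 94, 95, 96, 97.
n = 23.
r = (60/100)·(23 + 1) = 14.4.
Rank 14 is 73 and rank 15 is 78.
Interpolate: 73 + 0.4·(78 − 73) = 73 + 0.4·5 = 75.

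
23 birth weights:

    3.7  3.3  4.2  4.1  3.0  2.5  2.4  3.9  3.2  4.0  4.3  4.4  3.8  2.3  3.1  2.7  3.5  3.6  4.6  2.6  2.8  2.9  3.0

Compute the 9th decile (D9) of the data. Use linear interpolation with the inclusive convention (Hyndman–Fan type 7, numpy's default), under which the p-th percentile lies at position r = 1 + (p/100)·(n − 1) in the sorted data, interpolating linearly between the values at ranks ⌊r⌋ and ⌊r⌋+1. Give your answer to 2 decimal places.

Sorted: 2.3, 2.4, 2.5, 2.6, 2.7, 2.8, 2.9, 3.0, 3.0, 3.1, 3.2, 3.3, 3.5, 3.6, 3.7, 3.8, 3.9, 4.0, 4.1, 4.2, 4.3, 4.4, 4.6.
n = 23.
r = 1 + (90/100)·(23 − 1) = 1 + 19.8 = 20.8.
Rank 20 is 4.2 and rank 21 is 4.3.
Interpolate: 4.2 + 0.8·(4.3 − 4.2) = 4.2 + 0.8·0.1 = 4.28.

4.28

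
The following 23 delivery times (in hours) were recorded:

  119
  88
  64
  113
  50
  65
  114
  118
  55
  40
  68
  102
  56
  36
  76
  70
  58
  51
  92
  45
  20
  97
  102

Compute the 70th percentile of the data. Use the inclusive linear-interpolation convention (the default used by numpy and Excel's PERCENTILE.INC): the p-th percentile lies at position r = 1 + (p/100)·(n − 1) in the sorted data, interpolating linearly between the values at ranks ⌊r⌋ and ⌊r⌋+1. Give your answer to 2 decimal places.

Sorted: 20, 36, 40, 45, 50, 51, 55, 56, 58, 64, 65, 68, 70, 76, 88, 92, 97, 102, 102, 113, 114, 118, 119.
n = 23.
r = 1 + (70/100)·(23 − 1) = 1 + 15.4 = 16.4.
Rank 16 is 92 and rank 17 is 97.
Interpolate: 92 + 0.4·(97 − 92) = 92 + 0.4·5 = 94.

94.00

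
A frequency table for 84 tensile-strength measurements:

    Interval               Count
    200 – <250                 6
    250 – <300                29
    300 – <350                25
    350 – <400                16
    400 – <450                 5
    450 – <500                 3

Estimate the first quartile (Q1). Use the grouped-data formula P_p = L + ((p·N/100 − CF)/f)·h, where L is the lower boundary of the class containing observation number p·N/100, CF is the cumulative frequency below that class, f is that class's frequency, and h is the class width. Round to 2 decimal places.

N = 84; target position k = 25/100 · 84 = 21.
Cumulative frequencies: 6, 35, 60, 76, 81, 84.
Observation 21 falls in the class 250 – <300.
L = 250, CF = 6, f = 29, h = 50.
P25 = 250 + ((21 − 6)/29)·50 = 250 + 25.8621 = 275.862.

275.86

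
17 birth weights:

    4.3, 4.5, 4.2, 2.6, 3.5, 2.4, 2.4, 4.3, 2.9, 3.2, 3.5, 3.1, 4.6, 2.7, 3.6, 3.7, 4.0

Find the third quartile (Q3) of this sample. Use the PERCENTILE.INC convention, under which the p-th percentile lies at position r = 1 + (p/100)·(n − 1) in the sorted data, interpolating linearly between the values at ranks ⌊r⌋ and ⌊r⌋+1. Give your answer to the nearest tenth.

Sorted: 2.4, 2.4, 2.6, 2.7, 2.9, 3.1, 3.2, 3.5, 3.5, 3.6, 3.7, 4.0, 4.2, 4.3, 4.3, 4.5, 4.6.
n = 17.
r = 1 + (75/100)·(17 − 1) = 1 + 12 = 13.
r is an integer, so P75 is the value at rank 13: 4.2.

4.2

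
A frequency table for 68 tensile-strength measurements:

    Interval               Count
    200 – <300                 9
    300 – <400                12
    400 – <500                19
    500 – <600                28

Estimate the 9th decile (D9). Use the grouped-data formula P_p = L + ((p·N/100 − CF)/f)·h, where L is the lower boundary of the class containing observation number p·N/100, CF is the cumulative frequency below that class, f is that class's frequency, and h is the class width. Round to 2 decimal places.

N = 68; target position k = 90/100 · 68 = 61.2.
Cumulative frequencies: 9, 21, 40, 68.
Observation 61.2 falls in the class 500 – <600.
L = 500, CF = 40, f = 28, h = 100.
P90 = 500 + ((61.2 − 40)/28)·100 = 500 + 75.7143 = 575.714.

575.71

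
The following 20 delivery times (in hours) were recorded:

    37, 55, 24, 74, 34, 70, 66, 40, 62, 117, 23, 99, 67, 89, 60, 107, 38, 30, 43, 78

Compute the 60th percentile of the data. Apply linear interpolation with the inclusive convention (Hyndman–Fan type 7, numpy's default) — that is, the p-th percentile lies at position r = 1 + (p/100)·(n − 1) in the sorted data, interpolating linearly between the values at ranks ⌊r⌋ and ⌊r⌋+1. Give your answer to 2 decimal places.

66.40

Sorted: 23, 24, 30, 34, 37, 38, 40, 43, 55, 60, 62, 66, 67, 70, 74, 78, 89, 99, 107, 117.
n = 20.
r = 1 + (60/100)·(20 − 1) = 1 + 11.4 = 12.4.
Rank 12 is 66 and rank 13 is 67.
Interpolate: 66 + 0.4·(67 − 66) = 66 + 0.4·1 = 66.4.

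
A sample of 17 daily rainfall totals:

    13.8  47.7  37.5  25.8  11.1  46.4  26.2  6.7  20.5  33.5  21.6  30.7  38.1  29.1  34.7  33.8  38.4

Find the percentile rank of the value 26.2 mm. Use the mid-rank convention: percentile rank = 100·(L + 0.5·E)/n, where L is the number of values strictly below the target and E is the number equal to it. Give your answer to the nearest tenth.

Sorted: 6.7, 11.1, 13.8, 20.5, 21.6, 25.8, 26.2, 29.1, 30.7, 33.5, 33.8, 34.7, 37.5, 38.1, 38.4, 46.4, 47.7.
Count below 26.2: L = 6; count equal: E = 1; n = 17.
Percentile rank = 100·(6 + 0.5·1)/17 = 100·6.5/17 = 38.24.

38.2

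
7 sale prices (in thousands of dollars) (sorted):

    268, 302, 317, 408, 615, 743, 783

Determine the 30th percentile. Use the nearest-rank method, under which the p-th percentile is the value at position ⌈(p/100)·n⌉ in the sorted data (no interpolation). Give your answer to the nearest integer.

317

n = 7.
Position = ⌈30/100 · 7⌉ = ⌈2.1⌉ = 3.
The value at rank 3 is 317.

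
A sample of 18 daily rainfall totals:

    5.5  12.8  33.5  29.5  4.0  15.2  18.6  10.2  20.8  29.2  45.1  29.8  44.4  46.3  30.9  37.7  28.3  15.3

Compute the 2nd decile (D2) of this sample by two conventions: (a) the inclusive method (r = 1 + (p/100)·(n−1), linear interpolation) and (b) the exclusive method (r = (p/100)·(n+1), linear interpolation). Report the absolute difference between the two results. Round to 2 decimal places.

Sorted: 4.0, 5.5, 10.2, 12.8, 15.2, 15.3, 18.6, 20.8, 28.3, 29.2, 29.5, 29.8, 30.9, 33.5, 37.7, 44.4, 45.1, 46.3.
n = 18.
(a) r = 4.4; between ranks 4 (12.8) and 5 (15.2): 13.76.
(b) r = 3.8; between ranks 3 (10.2) and 4 (12.8): 12.28.
|13.76 − 12.28| = 1.48.

1.48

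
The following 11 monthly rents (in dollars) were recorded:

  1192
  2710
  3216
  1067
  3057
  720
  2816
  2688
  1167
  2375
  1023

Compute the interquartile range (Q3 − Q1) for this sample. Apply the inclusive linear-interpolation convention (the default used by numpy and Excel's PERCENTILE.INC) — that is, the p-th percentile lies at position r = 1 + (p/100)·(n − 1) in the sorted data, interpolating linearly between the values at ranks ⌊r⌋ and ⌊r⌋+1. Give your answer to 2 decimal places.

1646.00

Sorted: 720, 1023, 1067, 1167, 1192, 2375, 2688, 2710, 2816, 3057, 3216.
n = 11.
P25: r = 3.5; ranks 3–4 are 1067, 1167; interpolating gives 1117.
P75: r = 8.5; ranks 8–9 are 2710, 2816; interpolating gives 2763.
Difference: 2763 − 1117 = 1646.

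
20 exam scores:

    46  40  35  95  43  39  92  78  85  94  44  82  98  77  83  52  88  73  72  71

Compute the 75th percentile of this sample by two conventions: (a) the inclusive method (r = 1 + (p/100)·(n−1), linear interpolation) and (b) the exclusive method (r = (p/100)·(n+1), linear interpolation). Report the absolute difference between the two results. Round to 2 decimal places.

1.50

Sorted: 35, 39, 40, 43, 44, 46, 52, 71, 72, 73, 77, 78, 82, 83, 85, 88, 92, 94, 95, 98.
n = 20.
(a) r = 15.25; between ranks 15 (85) and 16 (88): 85.75.
(b) r = 15.75; between ranks 15 (85) and 16 (88): 87.25.
|85.75 − 87.25| = 1.5.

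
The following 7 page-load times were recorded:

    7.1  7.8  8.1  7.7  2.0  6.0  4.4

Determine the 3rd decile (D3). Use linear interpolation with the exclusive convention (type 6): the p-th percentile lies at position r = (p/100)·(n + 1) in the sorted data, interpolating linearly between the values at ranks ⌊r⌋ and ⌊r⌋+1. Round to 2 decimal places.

5.04

Sorted: 2.0, 4.4, 6.0, 7.1, 7.7, 7.8, 8.1.
n = 7.
r = (30/100)·(7 + 1) = 2.4.
Rank 2 is 4.4 and rank 3 is 6.0.
Interpolate: 4.4 + 0.4·(6.0 − 4.4) = 4.4 + 0.4·1.6 = 5.04.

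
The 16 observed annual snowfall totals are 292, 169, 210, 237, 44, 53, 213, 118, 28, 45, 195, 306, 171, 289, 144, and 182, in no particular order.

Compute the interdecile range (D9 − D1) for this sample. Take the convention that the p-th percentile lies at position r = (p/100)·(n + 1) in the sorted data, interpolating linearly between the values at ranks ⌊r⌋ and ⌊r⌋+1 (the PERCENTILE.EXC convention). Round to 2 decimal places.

Sorted: 28, 44, 45, 53, 118, 144, 169, 171, 182, 195, 210, 213, 237, 289, 292, 306.
n = 16.
P10: r = 1.7; ranks 1–2 are 28, 44; interpolating gives 39.2.
P90: r = 15.3; ranks 15–16 are 292, 306; interpolating gives 296.2.
Difference: 296.2 − 39.2 = 257.

257.00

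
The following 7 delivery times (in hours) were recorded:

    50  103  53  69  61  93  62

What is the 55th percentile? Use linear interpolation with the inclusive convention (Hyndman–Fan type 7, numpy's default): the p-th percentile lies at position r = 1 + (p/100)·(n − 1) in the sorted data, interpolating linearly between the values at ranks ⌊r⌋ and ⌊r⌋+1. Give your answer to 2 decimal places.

Sorted: 50, 53, 61, 62, 69, 93, 103.
n = 7.
r = 1 + (55/100)·(7 − 1) = 1 + 3.3 = 4.3.
Rank 4 is 62 and rank 5 is 69.
Interpolate: 62 + 0.3·(69 − 62) = 62 + 0.3·7 = 64.1.

64.10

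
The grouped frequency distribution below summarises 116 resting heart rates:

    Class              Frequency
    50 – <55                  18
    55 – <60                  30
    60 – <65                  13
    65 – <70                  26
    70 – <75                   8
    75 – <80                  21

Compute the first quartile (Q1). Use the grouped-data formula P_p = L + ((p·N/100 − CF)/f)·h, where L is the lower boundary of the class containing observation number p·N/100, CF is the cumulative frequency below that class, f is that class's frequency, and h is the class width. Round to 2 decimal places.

56.83

N = 116; target position k = 25/100 · 116 = 29.
Cumulative frequencies: 18, 48, 61, 87, 95, 116.
Observation 29 falls in the class 55 – <60.
L = 55, CF = 18, f = 30, h = 5.
P25 = 55 + ((29 − 18)/30)·5 = 55 + 1.83333 = 56.8333.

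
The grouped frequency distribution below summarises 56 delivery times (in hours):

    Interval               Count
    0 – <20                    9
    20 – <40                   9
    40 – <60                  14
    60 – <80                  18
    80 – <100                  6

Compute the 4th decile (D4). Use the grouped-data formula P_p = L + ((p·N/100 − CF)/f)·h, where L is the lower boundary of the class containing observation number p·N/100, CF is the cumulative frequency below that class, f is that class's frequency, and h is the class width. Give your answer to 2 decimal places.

N = 56; target position k = 40/100 · 56 = 22.4.
Cumulative frequencies: 9, 18, 32, 50, 56.
Observation 22.4 falls in the class 40 – <60.
L = 40, CF = 18, f = 14, h = 20.
P40 = 40 + ((22.4 − 18)/14)·20 = 40 + 6.28571 = 46.2857.

46.29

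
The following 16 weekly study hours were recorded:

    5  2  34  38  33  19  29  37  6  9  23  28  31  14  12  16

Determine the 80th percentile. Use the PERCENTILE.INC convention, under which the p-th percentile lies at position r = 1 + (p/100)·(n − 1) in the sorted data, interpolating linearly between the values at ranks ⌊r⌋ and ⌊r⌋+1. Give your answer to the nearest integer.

33

Sorted: 2, 5, 6, 9, 12, 14, 16, 19, 23, 28, 29, 31, 33, 34, 37, 38.
n = 16.
r = 1 + (80/100)·(16 − 1) = 1 + 12 = 13.
r is an integer, so P80 is the value at rank 13: 33.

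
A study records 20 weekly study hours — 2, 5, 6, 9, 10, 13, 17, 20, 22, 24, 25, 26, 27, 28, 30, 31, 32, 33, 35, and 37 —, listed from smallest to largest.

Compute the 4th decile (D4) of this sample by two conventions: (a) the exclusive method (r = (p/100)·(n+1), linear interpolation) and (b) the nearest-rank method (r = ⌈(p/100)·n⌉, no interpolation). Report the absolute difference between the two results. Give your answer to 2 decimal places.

0.80

n = 20.
(a) r = 8.4; between ranks 8 (20) and 9 (22): 20.8.
(b) the nearest-rank method: rank 8 → 20.
|20.8 − 20| = 0.8.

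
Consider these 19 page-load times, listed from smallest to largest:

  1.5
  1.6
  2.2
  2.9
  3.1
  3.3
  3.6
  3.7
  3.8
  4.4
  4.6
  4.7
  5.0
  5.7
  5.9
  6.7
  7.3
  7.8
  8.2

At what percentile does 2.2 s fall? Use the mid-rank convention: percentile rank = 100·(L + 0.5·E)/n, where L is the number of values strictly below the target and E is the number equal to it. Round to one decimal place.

Count below 2.2: L = 2; count equal: E = 1; n = 19.
Percentile rank = 100·(2 + 0.5·1)/19 = 100·2.5/19 = 13.16.

13.2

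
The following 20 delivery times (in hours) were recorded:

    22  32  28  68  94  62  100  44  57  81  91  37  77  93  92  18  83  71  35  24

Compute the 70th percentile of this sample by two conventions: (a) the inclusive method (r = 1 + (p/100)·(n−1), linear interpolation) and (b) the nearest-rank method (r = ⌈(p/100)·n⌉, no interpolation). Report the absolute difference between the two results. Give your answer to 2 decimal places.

Sorted: 18, 22, 24, 28, 32, 35, 37, 44, 57, 62, 68, 71, 77, 81, 83, 91, 92, 93, 94, 100.
n = 20.
(a) r = 14.3; between ranks 14 (81) and 15 (83): 81.6.
(b) the nearest-rank method: rank 14 → 81.
|81.6 − 81| = 0.6.

0.60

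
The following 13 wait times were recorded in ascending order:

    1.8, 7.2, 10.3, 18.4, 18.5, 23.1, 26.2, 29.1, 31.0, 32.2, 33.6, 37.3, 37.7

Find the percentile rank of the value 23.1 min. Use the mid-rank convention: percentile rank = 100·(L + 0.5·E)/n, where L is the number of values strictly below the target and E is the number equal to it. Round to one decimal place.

42.3

Count below 23.1: L = 5; count equal: E = 1; n = 13.
Percentile rank = 100·(5 + 0.5·1)/13 = 100·5.5/13 = 42.31.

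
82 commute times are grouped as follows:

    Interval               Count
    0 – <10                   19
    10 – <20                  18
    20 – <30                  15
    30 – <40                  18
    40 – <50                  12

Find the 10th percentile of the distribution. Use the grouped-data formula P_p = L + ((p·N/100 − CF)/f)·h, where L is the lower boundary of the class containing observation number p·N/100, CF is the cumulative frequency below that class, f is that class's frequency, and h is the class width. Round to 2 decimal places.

N = 82; target position k = 10/100 · 82 = 8.2.
Cumulative frequencies: 19, 37, 52, 70, 82.
Observation 8.2 falls in the class 0 – <10.
L = 0, CF = 0, f = 19, h = 10.
P10 = 0 + ((8.2 − 0)/19)·10 = 0 + 4.31579 = 4.31579.

4.32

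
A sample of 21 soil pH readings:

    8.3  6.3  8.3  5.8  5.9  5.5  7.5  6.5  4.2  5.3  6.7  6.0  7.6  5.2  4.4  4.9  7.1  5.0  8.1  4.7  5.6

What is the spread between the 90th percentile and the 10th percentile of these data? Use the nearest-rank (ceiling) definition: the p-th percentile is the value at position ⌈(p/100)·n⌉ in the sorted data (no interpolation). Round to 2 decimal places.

Sorted: 4.2, 4.4, 4.7, 4.9, 5.0, 5.2, 5.3, 5.5, 5.6, 5.8, 5.9, 6.0, 6.3, 6.5, 6.7, 7.1, 7.5, 7.6, 8.1, 8.3, 8.3.
n = 21.
P10: rank ⌈10/100·21⌉ = 3 → 4.7.
P90: rank ⌈90/100·21⌉ = 19 → 8.1.
Difference: 8.1 − 4.7 = 3.4.

3.40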